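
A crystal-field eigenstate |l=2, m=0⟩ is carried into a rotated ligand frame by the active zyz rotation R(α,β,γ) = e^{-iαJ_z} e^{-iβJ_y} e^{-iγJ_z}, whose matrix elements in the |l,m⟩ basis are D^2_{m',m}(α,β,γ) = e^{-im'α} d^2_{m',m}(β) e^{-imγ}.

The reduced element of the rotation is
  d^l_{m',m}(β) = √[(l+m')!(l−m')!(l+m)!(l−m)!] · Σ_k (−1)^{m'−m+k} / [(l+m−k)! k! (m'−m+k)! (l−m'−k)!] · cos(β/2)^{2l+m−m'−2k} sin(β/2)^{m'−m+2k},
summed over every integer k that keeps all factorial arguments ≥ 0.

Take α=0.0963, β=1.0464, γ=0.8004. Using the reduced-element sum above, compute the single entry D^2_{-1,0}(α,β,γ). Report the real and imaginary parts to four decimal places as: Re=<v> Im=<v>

Re=0.5284 Im=0.0510

D^2_{-1,0}(0.0963,1.0464,0.8004) = e^{-i·-1·0.0963}·d^2_{-1,0}(1.0464)·e^{-i·0·0.8004}. Compute d first:
c=cos(1.046400/2)=0.866225, s=sin(1.046400/2)=0.499655; N=√[1·6·2·2]=4.898979
Admissible k: 1..2 (factorial args all ≥0)
  k=1: (−1)^0·4.8990/(2)·0.8662^3·0.4997^1 = +0.795495
  k=2: (−1)^1·4.8990/(2)·0.8662^1·0.4997^3 = -0.264677
d^2_{-1,0}(1.0464) = +0.795495 -0.264677 = +0.530818
Attach z-rotation phases: D = e^{-i(-1)(0.0963)}·(+0.530818)·e^{-i(0)(0.8004)} = +0.528358+0.051039i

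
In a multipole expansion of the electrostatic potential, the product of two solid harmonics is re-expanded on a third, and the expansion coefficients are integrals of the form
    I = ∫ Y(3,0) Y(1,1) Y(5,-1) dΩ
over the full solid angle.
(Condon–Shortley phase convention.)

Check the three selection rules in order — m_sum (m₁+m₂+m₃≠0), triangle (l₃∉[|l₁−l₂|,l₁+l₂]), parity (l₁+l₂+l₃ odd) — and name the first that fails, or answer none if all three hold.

m₁+m₂+m₃ = 0 + 1 − 1 = 0  ✓
triangle: need |l₁−l₂| ≤ l₃ ≤ l₁+l₂ = [2,4]; l₃=5 is outside  ✗
parity: l₁+l₂+l₃ = 9 is odd

triangle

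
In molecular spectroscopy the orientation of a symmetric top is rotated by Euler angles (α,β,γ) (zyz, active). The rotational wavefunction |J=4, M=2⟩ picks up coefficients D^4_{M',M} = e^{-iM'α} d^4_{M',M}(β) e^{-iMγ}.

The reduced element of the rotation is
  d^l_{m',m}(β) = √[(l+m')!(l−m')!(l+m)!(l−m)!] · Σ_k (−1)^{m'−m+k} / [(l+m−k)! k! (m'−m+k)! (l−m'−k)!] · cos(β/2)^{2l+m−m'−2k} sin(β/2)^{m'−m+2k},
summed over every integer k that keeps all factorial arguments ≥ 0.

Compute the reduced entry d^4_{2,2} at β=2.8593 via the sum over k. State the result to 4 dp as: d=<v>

d^4_{2,2}(β=2.8593) via the finite sum:
Half-angle: c=0.140678, s=0.990055. N=√(720·2·720·2)=1440.000000
k∈{0,1,2} keeps every argument non-negative
  k=0: (−1)^0·1440.0000/(1440)·0.1407^8·0.9901^0 = +0.000000
  k=1: (−1)^1·1440.0000/(120)·0.1407^6·0.9901^2 = -0.000091
  k=2: (−1)^2·1440.0000/(96)·0.1407^4·0.9901^4 = +0.005645
d^4_{2,2}(2.8593) = +0.000000 -0.000091 +0.005645 = +0.005554

d=0.0056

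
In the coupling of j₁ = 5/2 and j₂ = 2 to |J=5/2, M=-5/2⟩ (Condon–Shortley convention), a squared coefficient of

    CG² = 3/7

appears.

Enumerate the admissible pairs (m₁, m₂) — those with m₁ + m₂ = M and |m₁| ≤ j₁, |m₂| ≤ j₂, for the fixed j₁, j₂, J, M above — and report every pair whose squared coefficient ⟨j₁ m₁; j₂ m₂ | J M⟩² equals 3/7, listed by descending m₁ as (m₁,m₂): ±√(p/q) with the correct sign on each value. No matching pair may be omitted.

Admissible pairs with m₁+m₂ = M = -5/2: (-5/2,0), (-3/2,-1), (-1/2,-2)
  (m₁,m₂)=(-1/2,-2): CG² = 3/14, CG = +√(3/14)
  (m₁,m₂)=(-3/2,-1): CG² = 3/7, CG = −√(3/7)   ← matches the target
  (m₁,m₂)=(-5/2,0): CG² = 5/14, CG = +√(5/14)
Pairs with CG² = 3/7: (-3/2,-1): −√(3/7)

(-3/2,-1): −√(3/7)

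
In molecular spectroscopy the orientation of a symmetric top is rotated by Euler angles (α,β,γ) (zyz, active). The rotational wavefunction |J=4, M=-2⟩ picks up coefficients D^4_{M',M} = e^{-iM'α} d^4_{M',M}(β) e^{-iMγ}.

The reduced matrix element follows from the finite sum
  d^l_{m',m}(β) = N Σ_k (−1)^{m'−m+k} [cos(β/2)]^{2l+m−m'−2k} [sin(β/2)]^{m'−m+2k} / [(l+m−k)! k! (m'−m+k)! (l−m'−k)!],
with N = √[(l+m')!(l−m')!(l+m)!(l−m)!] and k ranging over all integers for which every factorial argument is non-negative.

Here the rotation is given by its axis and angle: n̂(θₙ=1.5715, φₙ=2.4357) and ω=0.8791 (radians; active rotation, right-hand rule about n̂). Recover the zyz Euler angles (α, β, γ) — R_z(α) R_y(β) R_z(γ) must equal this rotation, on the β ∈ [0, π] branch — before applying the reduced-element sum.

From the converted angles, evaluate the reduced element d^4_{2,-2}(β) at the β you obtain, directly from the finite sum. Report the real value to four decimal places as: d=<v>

Axis–angle → zyz. n̂ = (sinθₙcosφₙ, sinθₙsinφₙ, cosθₙ) = (-0.761033, +0.648713, -0.000704), ω = 0.8791.
R = I cosω + sinω [n̂]ₓ + (1−cosω) n̂n̂ᵀ gives
  R = [+0.847594, -0.178251, +0.499810; -0.179335, +0.790250, +0.585955; -0.499422, -0.586286, +0.637845]
β = atan2(√(R₁₃²+R₂₃²), R₃₃) = 0.879100; α = atan2(R₂₃, R₁₃) mod 2π = 0.864573; γ = atan2(R₃₂, −R₃₁) mod 2π = 5.417951
d^4_{2,-2}(β=0.8791) via the finite sum:
Half-angle: c=0.904943, s=0.425532. N=√(720·2·2·720)=1440.000000
The bounds max(0,m−m')=0 and min(l+m,l−m')=2 give 3 terms
  k=0: (−1)^4·1440.0000/(96)·0.9049^4·0.4255^4 = +0.329842
  k=1: (−1)^5·1440.0000/(120)·0.9049^2·0.4255^6 = -0.058347
  k=2: (−1)^6·1440.0000/(1440)·0.9049^0·0.4255^8 = +0.001075
d^4_{2,-2}(0.8791) = +0.329842 -0.058347 +0.001075 = +0.272570

d=0.2726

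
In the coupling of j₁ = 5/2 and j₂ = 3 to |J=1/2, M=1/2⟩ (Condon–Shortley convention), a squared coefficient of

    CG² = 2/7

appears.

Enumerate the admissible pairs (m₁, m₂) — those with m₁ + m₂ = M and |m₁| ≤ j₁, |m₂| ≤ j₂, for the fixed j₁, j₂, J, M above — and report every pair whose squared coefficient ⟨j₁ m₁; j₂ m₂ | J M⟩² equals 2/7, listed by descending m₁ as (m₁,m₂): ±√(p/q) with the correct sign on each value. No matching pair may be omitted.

Admissible pairs with m₁+m₂ = M = 1/2: (-5/2,3), (-3/2,2), (-1/2,1), (1/2,0), (3/2,-1), (5/2,-2)
  (m₁,m₂)=(5/2,-2): CG² = 1/21, CG = +√(1/21)
  (m₁,m₂)=(3/2,-1): CG² = 2/21, CG = −√(2/21)
  (m₁,m₂)=(1/2,0): CG² = 1/7, CG = +√(1/7)
  (m₁,m₂)=(-1/2,1): CG² = 4/21, CG = −√(4/21)
  (m₁,m₂)=(-3/2,2): CG² = 5/21, CG = +√(5/21)
  (m₁,m₂)=(-5/2,3): CG² = 2/7, CG = −√(2/7)   ← matches the target
Pairs with CG² = 2/7: (-5/2,3): −√(2/7)

(-5/2,3): −√(2/7)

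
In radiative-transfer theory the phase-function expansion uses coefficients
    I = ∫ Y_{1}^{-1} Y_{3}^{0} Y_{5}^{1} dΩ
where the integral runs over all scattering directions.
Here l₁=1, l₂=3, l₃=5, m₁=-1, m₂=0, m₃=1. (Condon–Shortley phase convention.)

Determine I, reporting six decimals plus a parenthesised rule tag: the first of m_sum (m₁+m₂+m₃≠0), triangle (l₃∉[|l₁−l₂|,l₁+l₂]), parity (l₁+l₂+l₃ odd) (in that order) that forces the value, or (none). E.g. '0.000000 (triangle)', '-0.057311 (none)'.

0.000000 (triangle)

l₃=5 ∉ [2,4] — triangle fails ⇒ I = 0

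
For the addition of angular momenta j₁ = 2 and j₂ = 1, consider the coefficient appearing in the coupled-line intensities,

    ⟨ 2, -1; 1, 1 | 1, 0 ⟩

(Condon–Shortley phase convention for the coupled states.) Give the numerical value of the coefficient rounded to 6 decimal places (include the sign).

√[3·2!2!0!/5! · 1!3!2!0!1!1!] = √(6/5)
  +(−1)^2/∏(2,0,1,0,1,0)! = 1/2  (running 1/2)
⟨..|..⟩ = √(6/5)·(1/2) = +0.547723

+0.547723  (= +√(3/10))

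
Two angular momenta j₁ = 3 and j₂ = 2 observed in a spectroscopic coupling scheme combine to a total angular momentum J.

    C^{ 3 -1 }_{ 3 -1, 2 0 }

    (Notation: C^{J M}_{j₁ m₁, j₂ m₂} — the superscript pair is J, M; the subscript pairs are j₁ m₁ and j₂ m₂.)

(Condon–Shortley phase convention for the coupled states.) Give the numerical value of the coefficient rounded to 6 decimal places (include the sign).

−√(3/20) ≈ -0.387298

j₁+j₂−J=2  J+j₁−j₂=4  J−j₁+j₂=2  j₁+j₂+J+1=9
(j₁±m₁, j₂±m₂, J±M) = (2,4,2,2,2,4)
P² = 256/15
sum k=0..2:
  [0] +1/96 = 1/96
  [1] −1/6 = -1/6
  [2] +1/16 = 1/16
S = -3/32
C² = P²·S² = 3/20 ; C = -0.387298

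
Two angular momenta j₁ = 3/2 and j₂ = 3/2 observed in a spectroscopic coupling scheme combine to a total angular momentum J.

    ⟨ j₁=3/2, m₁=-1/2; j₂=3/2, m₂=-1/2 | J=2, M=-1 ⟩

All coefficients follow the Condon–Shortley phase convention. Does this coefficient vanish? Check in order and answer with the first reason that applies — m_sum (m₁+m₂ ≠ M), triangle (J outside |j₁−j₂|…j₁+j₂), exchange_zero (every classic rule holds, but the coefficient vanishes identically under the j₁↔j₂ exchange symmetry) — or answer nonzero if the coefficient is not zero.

m-sum: m₁+m₂ = -1/2+(-1/2) = -1, M = -1  ✓
triangle: |j₁−j₂| = 0 ≤ J = 2 ≤ j₁+j₂ = 3  ✓
exchange: j₁=j₂ and m₁=m₂, and (−1)^(j₁+j₂−J) = (−1)^1 = −1 forces ⟨j₁m₁;j₂m₂|JM⟩ = −⟨j₂m₂;j₁m₁|JM⟩ = −⟨j₁m₁;j₂m₂|JM⟩ ⇒ the coefficient vanishes identically
Racah sum check: Σ_k collapses to 0 ⇒ CG = 0

exchange_zero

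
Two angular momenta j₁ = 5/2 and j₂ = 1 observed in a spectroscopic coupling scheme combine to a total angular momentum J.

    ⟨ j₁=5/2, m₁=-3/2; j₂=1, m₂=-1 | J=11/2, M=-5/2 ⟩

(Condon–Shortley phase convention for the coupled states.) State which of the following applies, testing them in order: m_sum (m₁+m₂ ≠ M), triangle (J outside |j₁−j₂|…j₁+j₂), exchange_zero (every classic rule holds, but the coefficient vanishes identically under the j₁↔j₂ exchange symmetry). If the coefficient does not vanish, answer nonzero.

triangle

m-sum: m₁+m₂ = -3/2+(-1) = -5/2, M = -5/2  ✓
triangle: need |j₁−j₂| ≤ J ≤ j₁+j₂, i.e. J ∈ [3/2, 7/2]; J = 11/2 is outside ✗ ⇒ coefficient is 0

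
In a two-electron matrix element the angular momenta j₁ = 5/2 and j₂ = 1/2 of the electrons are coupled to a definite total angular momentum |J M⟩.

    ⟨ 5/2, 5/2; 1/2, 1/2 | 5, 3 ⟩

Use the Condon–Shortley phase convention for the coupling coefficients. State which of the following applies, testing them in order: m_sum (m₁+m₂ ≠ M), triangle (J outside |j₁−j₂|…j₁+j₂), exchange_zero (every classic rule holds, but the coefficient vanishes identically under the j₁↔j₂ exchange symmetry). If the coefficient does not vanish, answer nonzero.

triangle

m-sum: m₁+m₂ = 5/2+1/2 = 3, M = 3  ✓
triangle: need |j₁−j₂| ≤ J ≤ j₁+j₂, i.e. J ∈ [2, 3]; J = 5 is outside ✗ ⇒ coefficient is 0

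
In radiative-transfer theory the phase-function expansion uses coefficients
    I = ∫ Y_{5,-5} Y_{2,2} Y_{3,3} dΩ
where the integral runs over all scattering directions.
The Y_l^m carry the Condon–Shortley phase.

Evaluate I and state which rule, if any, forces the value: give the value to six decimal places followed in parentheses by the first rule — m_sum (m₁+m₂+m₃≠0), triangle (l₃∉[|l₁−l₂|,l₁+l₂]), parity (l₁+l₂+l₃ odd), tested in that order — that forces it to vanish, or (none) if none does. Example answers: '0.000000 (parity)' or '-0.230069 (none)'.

-0.347235 (none)

Checks pass: Σm=0; 10 even; l₃=3∈[3,7].
(2·5+1)(2·2+1)(2·3+1) = 385
Δ: 4! 6! 0! / 11! → 1/2310
sum: t=2:+1/144 = 1/144
3j²(5 2 3; 0 0 0) = Δ·Π!·Σ² = 10/231  (sign -1)
sum: t=4:+1/17280 = 1/17280
3j²(5 2 3; -5 2 3) = Δ·Π!·Σ² = 1/11  (sign +1)
combine: 4πI² = 385·10/231·1/11 = 50/33
take √, sign -1: I = -0.34723469
No selection rule forces the value: the integral is nonzero (none).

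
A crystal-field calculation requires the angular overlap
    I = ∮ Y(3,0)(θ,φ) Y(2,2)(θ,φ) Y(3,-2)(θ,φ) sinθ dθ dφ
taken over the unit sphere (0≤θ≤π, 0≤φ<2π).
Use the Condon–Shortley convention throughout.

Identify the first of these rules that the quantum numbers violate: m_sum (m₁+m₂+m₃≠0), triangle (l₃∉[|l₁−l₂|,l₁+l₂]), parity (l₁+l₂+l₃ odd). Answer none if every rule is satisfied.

none

m₁+m₂+m₃ = 0 + 2 − 2 = 0  ✓
triangle: |3−2|=1 ≤ l₃=3 ≤ 3+2=5  ✓
parity: l₁+l₂+l₃ = 8 is even  ✓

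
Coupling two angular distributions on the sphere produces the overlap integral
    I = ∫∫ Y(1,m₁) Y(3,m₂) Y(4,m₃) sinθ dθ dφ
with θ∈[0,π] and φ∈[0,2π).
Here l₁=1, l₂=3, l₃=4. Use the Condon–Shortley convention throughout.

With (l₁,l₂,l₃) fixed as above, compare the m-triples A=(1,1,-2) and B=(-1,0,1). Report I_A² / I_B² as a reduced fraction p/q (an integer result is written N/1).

l's match ⇒ only the (l;m) 3-j factors differ between A and B.
A: triangle coeff Δ(1,3,4) = 1/252; Σ_t [0,0]: t=0:+1/96 = 1/96; (3j)²=5/84 [(1 3 4; 1 1 -2)], sign=+1
B: triangle coeff Δ(1,3,4) = 1/252; Σ_t [0,0]: t=0:+1/72 = 1/72; (3j)²=5/126 [(1 3 4; -1 0 1)], sign=-1
I_A²/I_B² = (5/84)/(5/126) = 3/2

3/2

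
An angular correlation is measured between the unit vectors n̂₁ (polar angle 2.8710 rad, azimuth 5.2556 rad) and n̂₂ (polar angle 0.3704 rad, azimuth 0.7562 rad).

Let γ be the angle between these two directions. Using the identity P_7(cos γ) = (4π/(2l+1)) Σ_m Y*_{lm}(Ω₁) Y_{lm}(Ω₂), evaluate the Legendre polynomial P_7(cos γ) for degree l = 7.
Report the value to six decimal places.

Summing Y*_{l m}(θ₁,φ₁)·Y_{l m}(θ₂,φ₂) over m ∈ [−7, 7]; prefactor 4π/(2·7+1) = 0.837758:
  m=-7: (0.000030, -0.000038) × (0.000224, 0.000340) = (0.000000, 0.000000)  (running Σ = (0.000000, 0.000000))
  m=-6: (-0.000653, -0.000077) × (-0.000684, 0.003864) = (0.000001, -0.000002)  (running Σ = (0.000001, -0.000002))
  m=-5: (0.002288, 0.005049) × (-0.018844, 0.014013) = (-0.000114, -0.000063)  (running Σ = (-0.000113, -0.000066))
  m=-4: (0.018546, -0.026990) × (-0.096787, -0.011356) = (-0.002102, 0.002402)  (running Σ = (-0.002215, 0.002336))
  m=-3: (-0.137129, -0.008078) × (-0.180823, -0.215641) = (0.023054, 0.031031)  (running Σ = (0.020840, 0.033367))
  m=-2: (0.181359, 0.344668) × (0.030554, -0.522626) = (0.185674, -0.084252)  (running Σ = (0.206513, -0.050884))
  m=-1: (0.326710, -0.541087) × (0.336839, -0.317722) = (-0.061866, -0.286062)  (running Σ = (0.144647, -0.336946))
  m=0: (-0.226525, -0.000000) × (-0.195399, 0.000000) = (0.044263, 0.000000)  (running Σ = (0.188910, -0.336946))
  m=1: (-0.326710, -0.541087) × (-0.336839, -0.317722) = (-0.061866, 0.286062)  (running Σ = (0.127043, -0.050884))
  m=2: (0.181359, -0.344668) × (0.030554, 0.522626) = (0.185674, 0.084252)  (running Σ = (0.312717, 0.033367))
  m=3: (0.137129, -0.008078) × (0.180823, -0.215641) = (0.023054, -0.031031)  (running Σ = (0.335771, 0.002336))
  m=4: (0.018546, 0.026990) × (-0.096787, 0.011356) = (-0.002102, -0.002402)  (running Σ = (0.333670, -0.000066))
  m=5: (-0.002288, 0.005049) × (0.018844, 0.014013) = (-0.000114, 0.000063)  (running Σ = (0.333556, -0.000002))
  m=6: (-0.000653, 0.000077) × (-0.000684, -0.003864) = (0.000001, 0.000002)  (running Σ = (0.333556, 0.000000))
  m=7: (-0.000030, -0.000038) × (-0.000224, 0.000340) = (0.000000, -0.000000)  (running Σ = (0.333556, -0.000000))
Σ over m = (0.333556, -0.000000); ×(4π/15) → (0.279440, -0.000000). Real part: 0.279440

0.279440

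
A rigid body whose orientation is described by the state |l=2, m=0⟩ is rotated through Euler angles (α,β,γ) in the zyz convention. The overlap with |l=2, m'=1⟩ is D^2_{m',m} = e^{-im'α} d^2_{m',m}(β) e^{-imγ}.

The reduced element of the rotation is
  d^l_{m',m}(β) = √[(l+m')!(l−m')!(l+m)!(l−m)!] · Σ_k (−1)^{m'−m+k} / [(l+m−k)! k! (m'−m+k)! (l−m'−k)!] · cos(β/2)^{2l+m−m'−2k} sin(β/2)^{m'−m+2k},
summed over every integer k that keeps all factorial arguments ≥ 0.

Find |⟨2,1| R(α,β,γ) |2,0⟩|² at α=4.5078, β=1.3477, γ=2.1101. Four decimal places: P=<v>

P=0.0698

First d^2_{1,0}(β=1.3477), then the phase factors e^{-i(1)α} and e^{-i(0)γ}:
Half-angle: c=0.781425, s=0.623999. N=√(6·1·2·2)=4.898979
k∈{0,1} keeps every argument non-negative
  k=0: (−1)^1·4.8990/(2)·0.7814^3·0.6240^1 = -0.729326
  k=1: (−1)^2·4.8990/(2)·0.7814^1·0.6240^3 = +0.465066
d^2_{1,0}(1.3477) = -0.729326 +0.465066 = -0.264260
|D^2_{1,0}|² = |d^2_{1,0}(β)|² = (-0.264260)² = 0.069833 (the z-rotation phases have unit modulus)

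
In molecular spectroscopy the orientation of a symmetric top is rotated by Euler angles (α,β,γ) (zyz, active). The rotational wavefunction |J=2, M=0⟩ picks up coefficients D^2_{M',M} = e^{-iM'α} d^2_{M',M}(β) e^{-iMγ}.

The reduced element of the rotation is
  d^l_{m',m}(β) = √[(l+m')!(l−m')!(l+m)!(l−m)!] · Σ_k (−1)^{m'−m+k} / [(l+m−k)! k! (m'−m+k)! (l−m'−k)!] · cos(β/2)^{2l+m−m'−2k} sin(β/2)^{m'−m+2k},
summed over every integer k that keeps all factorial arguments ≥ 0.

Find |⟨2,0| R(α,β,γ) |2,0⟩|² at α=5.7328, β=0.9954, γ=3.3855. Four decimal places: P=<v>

P=0.0031

Split into d^2_{0,0}(β=0.9954) × two z-phases.
c=cos(0.995400/2)=0.878683, s=sin(0.995400/2)=0.477406; N=√[2·2·2·2]=4.000000
k∈{0,1,2} keeps every argument non-negative
  k=0: (−1)^0·4.0000/(4)·0.8787^4·0.4774^0 = +0.596113
  k=1: (−1)^1·4.0000/(1)·0.8787^2·0.4774^2 = -0.703882
  k=2: (−1)^2·4.0000/(4)·0.8787^0·0.4774^4 = +0.051946
d^2_{0,0}(0.9954) = +0.596113 -0.703882 +0.051946 = -0.055823
|D^2_{0,0}|² = |d^2_{0,0}(β)|² = (-0.055823)² = 0.003116 (the z-rotation phases have unit modulus)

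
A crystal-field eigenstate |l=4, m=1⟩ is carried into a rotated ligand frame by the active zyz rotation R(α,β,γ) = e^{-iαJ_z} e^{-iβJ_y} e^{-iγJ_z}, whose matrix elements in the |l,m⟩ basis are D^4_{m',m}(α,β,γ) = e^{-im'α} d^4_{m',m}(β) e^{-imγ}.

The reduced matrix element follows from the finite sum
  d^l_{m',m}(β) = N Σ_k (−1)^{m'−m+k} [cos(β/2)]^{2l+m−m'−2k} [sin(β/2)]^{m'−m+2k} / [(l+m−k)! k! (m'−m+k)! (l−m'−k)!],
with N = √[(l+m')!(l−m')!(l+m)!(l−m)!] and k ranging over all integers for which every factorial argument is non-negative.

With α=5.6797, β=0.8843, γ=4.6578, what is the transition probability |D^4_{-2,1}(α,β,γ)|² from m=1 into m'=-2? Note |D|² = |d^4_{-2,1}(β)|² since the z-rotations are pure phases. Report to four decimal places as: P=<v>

D^4_{-2,1}(5.6797,0.8843,4.6578) = e^{-i·-2·5.6797}·d^4_{-2,1}(0.8843)·e^{-i·1·4.6578}. Compute d first:
Half-angle: c=0.903834, s=0.427884. N=√(2·720·120·6)=1018.233765
k∈{3,4,5} keeps every argument non-negative
  k=3: (−1)^0·1018.2338/(72)·0.9038^5·0.4279^3 = +0.668244
  k=4: (−1)^1·1018.2338/(48)·0.9038^3·0.4279^5 = -0.224647
  k=5: (−1)^2·1018.2338/(240)·0.9038^1·0.4279^7 = +0.010069
d^4_{-2,1}(0.8843) = +0.668244 -0.224647 +0.010069 = +0.453666
|D^4_{-2,1}|² = |d^4_{-2,1}(β)|² = (+0.453666)² = 0.205813 (the z-rotation phases have unit modulus)

P=0.2058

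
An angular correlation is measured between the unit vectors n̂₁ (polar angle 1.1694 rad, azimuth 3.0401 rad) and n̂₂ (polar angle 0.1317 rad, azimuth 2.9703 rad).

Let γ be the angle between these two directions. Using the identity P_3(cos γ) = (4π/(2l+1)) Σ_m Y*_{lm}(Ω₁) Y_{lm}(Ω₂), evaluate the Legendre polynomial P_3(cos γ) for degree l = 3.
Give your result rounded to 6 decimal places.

-0.434299

Term-by-term m-sum for l=3 (normalisation 4π/7 = 1.795196):
  term(m=-3) = (0.000301, 0.000064)   from Y*(Ω₁)=(-0.310466, 0.097564), Y(Ω₂)=(-0.000823, -0.000464)
  term(m=-2) = (0.005854, 0.000823)   from Y*(Ω₁)=(0.331395, -0.068208), Y(Ω₂)=(0.016456, 0.005869)
  term(m=-1) = (-0.011670, -0.000816)   from Y*(Ω₁)=(0.070069, -0.007136), Y(Ω₂)=(-0.163669, -0.028313)
  term(m=+0) = (-0.230891, -0.000000)   from Y*(Ω₁)=(-0.326122, -0.000000), Y(Ω₂)=(0.707991, 0.000000)
  term(m=+1) = (-0.011670, 0.000816)   from Y*(Ω₁)=(-0.070069, -0.007136), Y(Ω₂)=(0.163669, -0.028313)
  term(m=+2) = (0.005854, -0.000823)   from Y*(Ω₁)=(0.331395, 0.068208), Y(Ω₂)=(0.016456, -0.005869)
  term(m=+3) = (0.000301, -0.000064)   from Y*(Ω₁)=(0.310466, 0.097564), Y(Ω₂)=(0.000823, -0.000464)
Accumulated sum (-0.241923, -0.000000); after 4π/(2l+1) scaling, (-0.434299, -0.000000) ⇒ P_3 = -0.434299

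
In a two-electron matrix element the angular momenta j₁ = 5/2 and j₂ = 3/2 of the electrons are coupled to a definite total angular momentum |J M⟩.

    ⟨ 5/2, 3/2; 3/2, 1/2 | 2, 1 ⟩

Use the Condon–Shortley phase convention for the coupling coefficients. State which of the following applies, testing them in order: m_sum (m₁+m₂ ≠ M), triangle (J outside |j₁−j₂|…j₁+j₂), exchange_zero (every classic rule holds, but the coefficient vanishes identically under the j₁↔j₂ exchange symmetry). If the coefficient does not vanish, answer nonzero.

m-sum: m₁+m₂ = 3/2+1/2 = 2, M = 1  ✗ ⇒ coefficient is 0

m_sum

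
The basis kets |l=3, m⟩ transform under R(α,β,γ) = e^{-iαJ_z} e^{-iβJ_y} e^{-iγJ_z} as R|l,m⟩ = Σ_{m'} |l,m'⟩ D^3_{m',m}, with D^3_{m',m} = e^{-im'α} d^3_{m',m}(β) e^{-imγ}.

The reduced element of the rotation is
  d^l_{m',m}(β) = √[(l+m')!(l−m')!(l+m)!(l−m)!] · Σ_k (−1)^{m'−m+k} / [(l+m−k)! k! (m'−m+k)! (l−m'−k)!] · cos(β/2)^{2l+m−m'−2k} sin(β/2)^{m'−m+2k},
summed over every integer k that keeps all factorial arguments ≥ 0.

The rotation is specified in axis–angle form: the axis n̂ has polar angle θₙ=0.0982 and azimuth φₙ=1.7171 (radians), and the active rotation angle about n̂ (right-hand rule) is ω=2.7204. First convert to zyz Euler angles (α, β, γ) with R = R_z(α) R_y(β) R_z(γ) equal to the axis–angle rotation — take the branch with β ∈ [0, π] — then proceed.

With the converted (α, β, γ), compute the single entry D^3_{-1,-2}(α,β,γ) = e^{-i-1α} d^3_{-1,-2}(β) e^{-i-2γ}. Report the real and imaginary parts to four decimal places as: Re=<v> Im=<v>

Axis–angle → zyz. n̂ = (sinθₙcosφₙ, sinθₙsinφₙ, cosθₙ) = (-0.014293, +0.096995, +0.995182), ω = 2.7204.
R = I cosω + sinω [n̂]ₓ + (1−cosω) n̂n̂ᵀ gives
  R = [-0.912211, -0.409531, +0.012451; +0.404228, -0.894608, +0.190462; -0.066861, +0.178775, +0.981616]
β = atan2(√(R₁₃²+R₂₃²), R₃₃) = 0.192047; α = atan2(R₂₃, R₁₃) mod 2π = 1.505514; γ = atan2(R₃₂, −R₃₁) mod 2π = 1.212907
Split into d^3_{-1,-2}(β=0.1920) × two z-phases.
With c≡cos(β/2)=0.995393 and s≡sin(β/2)=0.095876, N=[2·24·1·120]^{1/2}=75.894664
k∈{0,1} keeps every argument non-negative
  k=0: (−1)^1·75.8947/(24)·0.9954^5·0.0959^1 = -0.296268
  k=1: (−1)^2·75.8947/(12)·0.9954^3·0.0959^3 = +0.005497
d^3_{-1,-2}(0.1920) = -0.296268 +0.005497 = -0.290770
Phases: e^{-i·(-1)·1.5055}=+0.065236+0.997870i, e^{-i·(-2)·1.2129}=-0.754582+0.656205i ⇒ D=+0.204712+0.206495i

Re=0.2047 Im=0.2065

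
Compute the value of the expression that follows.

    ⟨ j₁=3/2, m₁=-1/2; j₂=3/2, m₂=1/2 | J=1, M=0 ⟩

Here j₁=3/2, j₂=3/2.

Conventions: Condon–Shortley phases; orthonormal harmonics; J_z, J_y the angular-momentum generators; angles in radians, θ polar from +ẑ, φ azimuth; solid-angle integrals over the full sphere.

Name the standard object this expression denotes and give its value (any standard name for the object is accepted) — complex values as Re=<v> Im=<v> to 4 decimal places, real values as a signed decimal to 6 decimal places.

Clebsch–Gordan coefficient, −√(1/20) ≈ -0.223607

This is a Clebsch–Gordan (vector-coupling) coefficient.
√[3·2!1!1!/5! · 1!2!2!1!1!1!] = √(1/5)
  +(−1)^1/∏(1,1,1,1,0,0)! = -1  (running -1)
  +(−1)^2/∏(2,0,0,0,1,1)! = 1/2  (running -1/2)
⟨..|..⟩ = √(1/5)·(-1/2) = -0.223607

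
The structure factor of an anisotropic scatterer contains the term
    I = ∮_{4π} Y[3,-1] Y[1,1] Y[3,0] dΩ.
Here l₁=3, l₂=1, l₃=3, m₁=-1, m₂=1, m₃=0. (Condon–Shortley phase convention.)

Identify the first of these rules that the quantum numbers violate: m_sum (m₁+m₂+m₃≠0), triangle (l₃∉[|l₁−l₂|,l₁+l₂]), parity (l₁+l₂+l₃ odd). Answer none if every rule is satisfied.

m₁+m₂+m₃ = -1 + 1 + 0 = 0  ✓
triangle: |3−1|=2 ≤ l₃=3 ≤ 3+1=4  ✓
parity: l₁+l₂+l₃ = 7 is odd  ✗

parity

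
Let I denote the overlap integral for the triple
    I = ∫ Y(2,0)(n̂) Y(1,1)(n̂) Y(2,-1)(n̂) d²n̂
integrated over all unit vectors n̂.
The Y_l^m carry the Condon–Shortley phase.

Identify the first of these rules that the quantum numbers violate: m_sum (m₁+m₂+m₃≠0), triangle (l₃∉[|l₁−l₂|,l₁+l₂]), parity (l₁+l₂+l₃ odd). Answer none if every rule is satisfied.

parity

azimuthal sum: 0 + 1 − 1 = 0  ✓
1 ≤ 2 ≤ 3 (triangle on l)  ✓
L = 2 + 1 + 2 = 5 (odd)  ✗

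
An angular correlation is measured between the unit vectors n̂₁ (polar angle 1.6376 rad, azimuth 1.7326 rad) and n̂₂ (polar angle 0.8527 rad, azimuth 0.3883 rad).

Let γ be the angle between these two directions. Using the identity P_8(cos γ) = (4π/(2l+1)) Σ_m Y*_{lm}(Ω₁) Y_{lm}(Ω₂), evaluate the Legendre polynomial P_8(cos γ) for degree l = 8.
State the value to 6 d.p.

Summing Y*_{l m}(θ₁,φ₁)·Y_{l m}(θ₂,φ₂) over m ∈ [−8, 8]; prefactor 4π/(2·8+1) = 0.739198:
  m=-8: Y*=0.13815 + 0.48709j  Y=-0.05328 - 0.00188j  product -0.00645 - 0.02621j
  m=-7: Y*=-0.12269 + 0.05749j  Y=-0.16985 - 0.07656j  product 0.02524 - 0.00037j
  m=-6: Y*=0.19569 + 0.28605j  Y=-0.25954 - 0.27362j  product 0.02748 - 0.12779j
  m=-5: Y*=-0.11393 + 0.10867j  Y=-0.16399 - 0.42192j  product 0.06453 + 0.03025j
  m=-4: Y*=0.23683 + 0.17900j  Y=0.00369 - 0.20948j  product 0.03837 - 0.04895j
  m=-3: Y*=-0.07796 + 0.14779j  Y=-0.09174 + 0.21347j  product -0.02440 - 0.03020j
  m=-2: Y*=0.26054 + 0.08738j  Y=-0.24944 + 0.24509j  product -0.08640 + 0.04206j
  m=-1: Y*=-0.02755 + 0.16880j  Y=0.07362 - 0.03012j  product 0.00306 + 0.01326j
  m=+0: Y*=0.26826 + 0.00000j  Y=0.36118 + 0.00000j  product 0.09689 + 0.00000j
  m=+1: Y*=0.02755 + 0.16880j  Y=-0.07362 - 0.03012j  product 0.00306 - 0.01326j
  m=+2: Y*=0.26054 - 0.08738j  Y=-0.24944 - 0.24509j  product -0.08640 - 0.04206j
  m=+3: Y*=0.07796 + 0.14779j  Y=0.09174 + 0.21347j  product -0.02440 + 0.03020j
  m=+4: Y*=0.23683 - 0.17900j  Y=0.00369 + 0.20948j  product 0.03837 + 0.04895j
  m=+5: Y*=0.11393 + 0.10867j  Y=0.16399 - 0.42192j  product 0.06453 - 0.03025j
  m=+6: Y*=0.19569 - 0.28605j  Y=-0.25954 + 0.27362j  product 0.02748 + 0.12779j
  m=+7: Y*=0.12269 + 0.05749j  Y=0.16985 - 0.07656j  product 0.02524 + 0.00037j
  m=+8: Y*=0.13815 - 0.48709j  Y=-0.05328 + 0.00188j  product -0.00645 + 0.02621j
Accumulated sum 0.17976 - 0.00000j; after 4π/(2l+1) scaling, 0.13288 - 0.00000j ⇒ P_8 = 0.132877

0.132877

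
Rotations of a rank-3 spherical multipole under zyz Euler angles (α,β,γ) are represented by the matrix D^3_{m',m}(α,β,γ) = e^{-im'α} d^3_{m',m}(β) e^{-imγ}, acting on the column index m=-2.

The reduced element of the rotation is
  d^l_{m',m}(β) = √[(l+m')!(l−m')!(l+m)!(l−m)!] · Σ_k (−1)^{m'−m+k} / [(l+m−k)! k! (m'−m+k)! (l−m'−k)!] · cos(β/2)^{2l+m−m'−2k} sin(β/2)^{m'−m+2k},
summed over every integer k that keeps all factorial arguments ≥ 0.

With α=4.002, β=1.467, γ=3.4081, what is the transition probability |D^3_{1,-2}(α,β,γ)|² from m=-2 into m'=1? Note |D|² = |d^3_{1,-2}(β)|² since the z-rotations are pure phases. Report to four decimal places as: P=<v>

P=0.2134

Split into d^3_{1,-2}(β=1.4670) × two z-phases.
With c≡cos(β/2)=0.742836 and s≡sin(β/2)=0.669474, N=[24·2·1·120]^{1/2}=75.894664
k: max(0,(-2)−(1))=0 … min(3+(-2),3−(1))=1
  k=0: (−1)^3·75.8947/(12)·0.7428^3·0.6695^3 = -0.777873
  k=1: (−1)^4·75.8947/(24)·0.7428^1·0.6695^5 = +0.315908
d^3_{1,-2}(1.4670) = -0.777873 +0.315908 = -0.461966
|D^3_{1,-2}|² = |d^3_{1,-2}(β)|² = (-0.461966)² = 0.213412 (the z-rotation phases have unit modulus)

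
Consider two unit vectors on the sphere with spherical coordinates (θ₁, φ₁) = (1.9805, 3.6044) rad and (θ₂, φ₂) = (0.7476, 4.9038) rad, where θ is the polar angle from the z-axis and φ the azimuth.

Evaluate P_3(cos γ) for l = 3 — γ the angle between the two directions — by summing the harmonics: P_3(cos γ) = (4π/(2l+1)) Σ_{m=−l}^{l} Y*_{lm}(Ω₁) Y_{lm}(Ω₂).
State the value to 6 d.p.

0.182525

Addition theorem: P_3(cos γ) = (4π/7) Σ_m Y*_{lm}(Ω₁) Y_{lm}(Ω₂), m = −3…3:
  m=-3: (-0.058394-0.316631i) × (-0.071223-0.110089i) = -0.030699+0.028980i  (running Σ = -0.030699+0.028980i)
  m=-2: (-0.205960-0.273654i) × (-0.321346+0.129402i) = +0.101596+0.061286i  (running Σ = +0.070897+0.090266i)
  m=-1: (+0.054810+0.027347i) × (+0.070594+0.364295i) = -0.006093+0.021898i  (running Σ = +0.064804+0.112164i)
  m=0: (+0.328017-0.000000i) × (-0.085160+0.000000i) = -0.027934+0.000000i  (running Σ = +0.036870+0.112164i)
  m=1: (-0.054810+0.027347i) × (-0.070594+0.364295i) = -0.006093-0.021898i  (running Σ = +0.030777+0.090266i)
  m=2: (-0.205960+0.273654i) × (-0.321346-0.129402i) = +0.101596-0.061286i  (running Σ = +0.132373+0.028980i)
  m=3: (+0.058394-0.316631i) × (+0.071223-0.110089i) = -0.030699-0.028980i  (running Σ = +0.101674+0.000000i)
Total Σ_m = +0.101674+0.000000i. Multiply by 1.795196: +0.182525+0.000000i. P_3(cos γ) = 0.182525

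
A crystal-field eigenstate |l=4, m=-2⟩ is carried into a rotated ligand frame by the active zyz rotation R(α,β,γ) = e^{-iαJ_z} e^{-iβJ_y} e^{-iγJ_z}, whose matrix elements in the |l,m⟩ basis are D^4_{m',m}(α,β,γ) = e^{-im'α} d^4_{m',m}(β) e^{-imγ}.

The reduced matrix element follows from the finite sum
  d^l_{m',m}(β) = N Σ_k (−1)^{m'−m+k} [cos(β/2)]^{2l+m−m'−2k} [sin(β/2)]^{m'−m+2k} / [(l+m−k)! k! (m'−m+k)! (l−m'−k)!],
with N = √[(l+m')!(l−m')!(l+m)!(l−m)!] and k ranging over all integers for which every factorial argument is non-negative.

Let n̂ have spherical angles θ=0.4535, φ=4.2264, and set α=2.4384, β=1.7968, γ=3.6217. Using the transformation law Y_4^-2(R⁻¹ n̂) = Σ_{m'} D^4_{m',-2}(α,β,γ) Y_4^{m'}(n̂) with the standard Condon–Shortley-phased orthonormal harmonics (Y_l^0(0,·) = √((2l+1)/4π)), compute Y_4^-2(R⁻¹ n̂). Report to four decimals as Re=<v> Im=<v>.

Re=0.0379 Im=-0.1154

Need the full column D^4_{m',-2} for m'=−4..4 at α=2.4384, β=1.7968, γ=3.6217.
cos(β/2)=0.622862, sin(β/2)=0.782331
d^4_{-4,-2}: single k=2 term ⇒ +0.189110;  D = -0.052581-0.181653i
d^4_{-3,-2}: k∈[1..2] ⇒ +0.106463 -0.503870 = -0.397407;  D = +0.162566-0.362635i
d^4_{-2,-2}: k∈[0..2] ⇒ +0.022654 -0.428860 +0.845713 = +0.439506;  D = +0.396481-0.189653i
d^4_{-1,-2}: k∈[0..2] ⇒ -0.120718 +0.952224 -1.001487 = -0.169980;  D = +0.164397+0.043209i
d^4_{0,-2}: k∈[0..2] ⇒ +0.339044 -1.426335 +0.843820 = -0.243471;  D = -0.139593-0.199479i
d^4_{1,-2}: k∈[0..2] ⇒ -0.634816 +1.502230 -0.473984 = +0.393430;  D = +0.036384-0.391744i
d^4_{2,-2}: k∈[0..2] ⇒ +0.845713 -1.067358 +0.140322 = -0.081323;  D = +0.058099-0.056902i
d^4_{3,-2}: k∈[0..1] ⇒ -0.794905 +0.418014 = -0.376891;  D = -0.375920+0.027038i
d^4_{4,-2}: single k=0 term ⇒ +0.470660;  D = -0.379920-0.277817i
Y_4^{m'}(θ=0.4535,φ=4.2264) and Σ D·Y over m':
  (-0.0526-0.1817i)·(-0.0059+0.0152i)  (+0.1626-0.3626i)·(+0.0940-0.0107i)  (+0.3965-0.1897i)·(-0.1685-0.2470i)  (+0.1644+0.0432i)·(-0.2312+0.4376i)  (-0.1396-0.1995i)·(+0.1705+0.0000i)  (+0.0364-0.3917i)·(+0.2312+0.4376i)  (+0.0581-0.0569i)·(-0.1685+0.2470i)  (-0.3759+0.0270i)·(-0.0940-0.0107i)  (-0.3799-0.2778i)·(-0.0059-0.0152i)
Y_4^-2(R⁻¹ n̂) = +0.037901-0.115372i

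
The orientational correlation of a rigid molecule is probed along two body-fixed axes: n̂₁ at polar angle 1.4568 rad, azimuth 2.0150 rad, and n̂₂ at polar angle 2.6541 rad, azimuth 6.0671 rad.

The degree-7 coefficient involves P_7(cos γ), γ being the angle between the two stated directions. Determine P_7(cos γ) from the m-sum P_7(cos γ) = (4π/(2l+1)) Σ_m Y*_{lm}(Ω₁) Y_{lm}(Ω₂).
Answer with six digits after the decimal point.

0.049179

Summing Y*_{l m}(θ₁,φ₁)·Y_{l m}(θ₂,φ₂) over m ∈ [−7, 7]; prefactor 4π/(2·7+1) = 0.837758:
  [-7]  conj(Y_{7,-7})(Ω₁) = (0.015365, 0.477511) ; Y_{7,-7}(Ω₂) = (0.000144, 0.002470) ; Δ = (-0.001177, 0.000107)
  [-6]  conj(Y_{7,-6})(Ω₁) = (0.181881, -0.093852) ; Y_{7,-6}(Ω₂) = (-0.004729, -0.016807) ; Δ = (-0.002438, -0.002613)
  [-5]  conj(Y_{7,-5})(Ω₁) = (0.235149, 0.178844) ; Y_{7,-5}(Ω₂) = (0.035646, 0.066770) ; Δ = (-0.003559, 0.022076)
  [-4]  conj(Y_{7,-4})(Ω₁) = (0.047113, -0.225439) ; Y_{7,-4}(Ω₂) = (-0.144824, -0.169705) ; Δ = (-0.045081, 0.024654)
  [-3]  conj(Y_{7,-3})(Ω₁) = (0.228780, -0.055546) ; Y_{7,-3}(Ω₂) = (0.349983, 0.265097) ; Δ = (0.094794, 0.041208)
  [-2]  conj(Y_{7,-2})(Ω₁) = (-0.150675, -0.185419) ; Y_{7,-2}(Ω₂) = (-0.448039, -0.206658) ; Δ = (0.029190, 0.114213)
  [-1]  conj(Y_{7,-1})(Ω₁) = (0.090954, -0.191109) ; Y_{7,-1}(Ω₂) = (0.082148, 0.018033) ; Δ = (0.010918, -0.014059)
  [+0]  conj(Y_{7,0})(Ω₁) = (-0.241092, -0.000000) ; Y_{7,0}(Ω₂) = (0.442115, 0.000000) ; Δ = (-0.106590, -0.000000)
  [+1]  conj(Y_{7,1})(Ω₁) = (-0.090954, -0.191109) ; Y_{7,1}(Ω₂) = (-0.082148, 0.018033) ; Δ = (0.010918, 0.014059)
  [+2]  conj(Y_{7,2})(Ω₁) = (-0.150675, 0.185419) ; Y_{7,2}(Ω₂) = (-0.448039, 0.206658) ; Δ = (0.029190, -0.114213)
  [+3]  conj(Y_{7,3})(Ω₁) = (-0.228780, -0.055546) ; Y_{7,3}(Ω₂) = (-0.349983, 0.265097) ; Δ = (0.094794, -0.041208)
  [+4]  conj(Y_{7,4})(Ω₁) = (0.047113, 0.225439) ; Y_{7,4}(Ω₂) = (-0.144824, 0.169705) ; Δ = (-0.045081, -0.024654)
  [+5]  conj(Y_{7,5})(Ω₁) = (-0.235149, 0.178844) ; Y_{7,5}(Ω₂) = (-0.035646, 0.066770) ; Δ = (-0.003559, -0.022076)
  [+6]  conj(Y_{7,6})(Ω₁) = (0.181881, 0.093852) ; Y_{7,6}(Ω₂) = (-0.004729, 0.016807) ; Δ = (-0.002438, 0.002613)
  [+7]  conj(Y_{7,7})(Ω₁) = (-0.015365, 0.477511) ; Y_{7,7}(Ω₂) = (-0.000144, 0.002470) ; Δ = (-0.001177, -0.000107)
Σ over m = (0.058704, -0.000000); ×(4π/15) → (0.049179, -0.000000). Real part: 0.049179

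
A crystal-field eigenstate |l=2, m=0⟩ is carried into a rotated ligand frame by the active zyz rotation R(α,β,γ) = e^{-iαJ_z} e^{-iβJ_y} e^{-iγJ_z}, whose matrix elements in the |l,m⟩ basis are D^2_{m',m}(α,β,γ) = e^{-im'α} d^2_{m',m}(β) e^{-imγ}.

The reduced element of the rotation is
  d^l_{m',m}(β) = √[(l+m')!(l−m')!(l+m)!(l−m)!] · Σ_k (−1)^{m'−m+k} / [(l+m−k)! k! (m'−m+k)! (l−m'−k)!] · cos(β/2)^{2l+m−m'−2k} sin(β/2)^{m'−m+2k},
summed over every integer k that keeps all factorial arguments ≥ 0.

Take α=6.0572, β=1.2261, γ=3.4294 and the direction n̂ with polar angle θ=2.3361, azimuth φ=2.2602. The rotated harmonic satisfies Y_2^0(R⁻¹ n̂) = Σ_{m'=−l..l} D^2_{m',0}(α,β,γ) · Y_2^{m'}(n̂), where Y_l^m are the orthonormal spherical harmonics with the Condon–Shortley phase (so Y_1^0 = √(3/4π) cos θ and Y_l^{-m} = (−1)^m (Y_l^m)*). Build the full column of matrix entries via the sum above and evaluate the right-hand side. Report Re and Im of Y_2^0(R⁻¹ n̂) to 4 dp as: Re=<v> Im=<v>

Re=0.2488 Im=0.0000

Need the full column D^2_{m',0} for m'=−2..2 at α=6.0572, β=1.2261, γ=3.4294.
cos(β/2)=0.817897, sin(β/2)=0.575365
d^2_{-2,0}: single k=2 term ⇒ +0.542449;  D = +0.487981-0.236909i
d^2_{-1,0}: k∈[1..2] ⇒ +0.771107 -0.381596 = +0.389511;  D = +0.379607-0.087276i
d^2_{0,0}: k∈[0..2] ⇒ +0.447501 -0.885816 +0.109590 = -0.328724;  D = -0.328724+0.000000i
d^2_{1,0}: k∈[0..1] ⇒ -0.771107 +0.381596 = -0.389511;  D = -0.379607-0.087276i
d^2_{2,0}: single k=0 term ⇒ +0.542449;  D = +0.487981+0.236909i
Y_2^{m'}(θ=2.3361,φ=2.2602) and Σ D·Y over m':
  (+0.4880-0.2369i)·(-0.0383+0.1972i)  (+0.3796-0.0873i)·(+0.2455+0.2978i)  (-0.3287+0.0000i)·(+0.1387+0.0000i)  (-0.3796-0.0873i)·(-0.2455+0.2978i)  (+0.4880+0.2369i)·(-0.0383-0.1972i)
Y_2^0(R⁻¹ n̂) = +0.248811+0.000000i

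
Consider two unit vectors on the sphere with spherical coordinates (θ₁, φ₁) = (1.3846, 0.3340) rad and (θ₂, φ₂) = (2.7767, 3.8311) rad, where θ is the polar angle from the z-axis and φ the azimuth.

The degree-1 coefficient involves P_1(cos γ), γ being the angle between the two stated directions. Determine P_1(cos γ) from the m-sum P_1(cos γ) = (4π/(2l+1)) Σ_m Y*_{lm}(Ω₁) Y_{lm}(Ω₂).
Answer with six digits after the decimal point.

-0.501687

Addition theorem: P_1(cos γ) = (4π/3) Σ_m Y*_{lm}(Ω₁) Y_{lm}(Ω₂), m = −1…1:
  [-1]  conj(Y_{1,-1})(Ω₁) = (0.320760, 0.111304) ; Y_{1,-1}(Ω₂) = (-0.095125, 0.078431) ; Δ = (-0.039242, 0.014570)
  [+0]  conj(Y_{1,0})(Ω₁) = (0.090451, -0.000000) ; Y_{1,0}(Ω₂) = (-0.456434, 0.000000) ; Δ = (-0.041285, 0.000000)
  [+1]  conj(Y_{1,1})(Ω₁) = (-0.320760, 0.111304) ; Y_{1,1}(Ω₂) = (0.095125, 0.078431) ; Δ = (-0.039242, -0.014570)
Total Σ_m = (-0.119769, 0.000000). Multiply by 4.188790: (-0.501687, 0.000000). P_1(cos γ) = -0.501687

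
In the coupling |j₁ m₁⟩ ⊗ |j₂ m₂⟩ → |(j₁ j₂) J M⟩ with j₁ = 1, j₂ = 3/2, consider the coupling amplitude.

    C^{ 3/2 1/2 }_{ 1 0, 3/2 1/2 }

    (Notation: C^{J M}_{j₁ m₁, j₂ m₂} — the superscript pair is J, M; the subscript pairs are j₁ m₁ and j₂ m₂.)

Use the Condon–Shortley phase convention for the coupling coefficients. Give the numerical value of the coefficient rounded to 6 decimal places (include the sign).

-0.258199

√[4·1!1!2!/5! · 1!1!2!1!2!1!] = √(4/15)
  +(−1)^0/∏(0,1,1,2,0,0)! = 1/2  (running 1/2)
  +(−1)^1/∏(1,0,0,1,1,1)! = -1  (running -1/2)
⟨..|..⟩ = √(4/15)·(-1/2) = -0.258199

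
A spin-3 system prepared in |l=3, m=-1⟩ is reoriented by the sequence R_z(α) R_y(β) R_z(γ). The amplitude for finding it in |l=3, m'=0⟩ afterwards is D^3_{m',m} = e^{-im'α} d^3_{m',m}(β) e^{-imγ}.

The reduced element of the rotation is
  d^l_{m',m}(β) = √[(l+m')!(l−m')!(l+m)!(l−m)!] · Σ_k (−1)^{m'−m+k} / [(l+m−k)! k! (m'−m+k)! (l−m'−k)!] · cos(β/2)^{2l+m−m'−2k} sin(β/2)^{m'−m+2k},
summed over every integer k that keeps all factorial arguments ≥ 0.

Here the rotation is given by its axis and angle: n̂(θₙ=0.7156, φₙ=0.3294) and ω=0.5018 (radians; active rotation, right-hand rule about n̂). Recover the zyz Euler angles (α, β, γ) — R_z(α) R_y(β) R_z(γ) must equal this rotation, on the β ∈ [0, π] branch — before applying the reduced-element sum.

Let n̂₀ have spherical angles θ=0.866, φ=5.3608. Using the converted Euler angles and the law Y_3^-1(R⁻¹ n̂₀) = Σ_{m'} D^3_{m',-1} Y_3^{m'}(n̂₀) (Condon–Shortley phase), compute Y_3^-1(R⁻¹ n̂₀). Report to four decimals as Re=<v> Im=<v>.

Re=0.1432 Im=0.4214

Axis–angle → zyz. n̂ = (sinθₙcosφₙ, sinθₙsinφₙ, cosθₙ) = (+0.620798, +0.212223, +0.754700), ω = 0.5018.
R = I cosω + sinω [n̂]ₓ + (1−cosω) n̂n̂ᵀ gives
  R = [+0.924230, -0.346772, +0.159839; +0.379256, +0.882271, -0.278861; -0.044321, +0.318352, +0.946936]
β = atan2(√(R₁₃²+R₂₃²), R₃₃) = 0.327231; α = atan2(R₂₃, R₁₃) mod 2π = 5.232859; γ = atan2(R₃₂, −R₃₁) mod 2π = 1.432467
Need the full column D^3_{m',-1} for m'=−3..3 at α=5.2329, β=0.3272, γ=1.4325.
cos(β/2)=0.986645, sin(β/2)=0.162886
d^3_{-3,-1}: single k=2 term ⇒ +0.097378;  D = -0.014332-0.096317i
d^3_{-2,-1}: k∈[1..2] ⇒ +0.481603 -0.026252 = +0.455351;  D = +0.357426-0.282118i
d^3_{-1,-1}: k∈[0..2] ⇒ +0.922497 -0.201142 +0.004112 = +0.725467;  D = +0.673137+0.270532i
d^3_{0,-1}: k∈[0..2] ⇒ -0.527570 +0.043137 -0.000392 = -0.484825;  D = -0.066852-0.480193i
d^3_{1,-1}: k∈[0..2] ⇒ +0.150857 -0.005482 +0.000019 = +0.145393;  D = -0.114966+0.089005i
d^3_{2,-1}: k∈[0..1] ⇒ -0.026252 +0.000358 = -0.025895;  D = +0.023935+0.009881i
d^3_{3,-1}: single k=0 term ⇒ +0.002654;  D = -0.000341-0.002632i
Y_3^{m'}(θ=0.866,φ=5.3608) and Σ D·Y over m':
  (-0.0143-0.0963i)·(-0.1716+0.0674i)  (+0.3574-0.2821i)·(-0.1039+0.3699i)  (+0.6731+0.2705i)·(+0.1634+0.2156i)  (-0.0669-0.4802i)·(-0.2179+0.0000i)  (-0.1150+0.0890i)·(-0.1634+0.2156i)  (+0.0239+0.0099i)·(-0.1039-0.3699i)  (-0.0003-0.0026i)·(+0.1716+0.0674i)
Y_3^-1(R⁻¹ n̂) = +0.143228+0.421361i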